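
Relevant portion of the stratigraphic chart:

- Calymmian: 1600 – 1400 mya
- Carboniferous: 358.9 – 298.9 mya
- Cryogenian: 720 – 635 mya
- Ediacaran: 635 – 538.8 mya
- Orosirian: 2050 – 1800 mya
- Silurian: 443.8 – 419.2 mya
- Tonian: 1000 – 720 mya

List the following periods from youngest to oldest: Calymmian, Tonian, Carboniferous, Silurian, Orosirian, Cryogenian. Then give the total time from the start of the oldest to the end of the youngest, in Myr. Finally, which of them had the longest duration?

Carboniferous → Silurian → Cryogenian → Tonian → Calymmian → Orosirian; total span 1751.1 Myr; longest is Tonian

From the excerpt: Calymmian 1600–1400; Tonian 1000–720; Carboniferous 358.9–298.9; Silurian 443.8–419.2; Orosirian 2050–1800; Cryogenian 720–635 (Ma).
Larger Ma is earlier, so the oldest is Orosirian and the youngest is Carboniferous; youngest to oldest: Carboniferous, Silurian, Cryogenian, Tonian, Calymmian, Orosirian.
Oldest start 2050 minus youngest end 298.9 gives 1751.1 Myr overall.
Individual lengths (start − end): Orosirian 250; Silurian 24.6; Cryogenian 85; Carboniferous 60; Tonian 280; Calymmian 200. The largest is Tonian at 280 Myr.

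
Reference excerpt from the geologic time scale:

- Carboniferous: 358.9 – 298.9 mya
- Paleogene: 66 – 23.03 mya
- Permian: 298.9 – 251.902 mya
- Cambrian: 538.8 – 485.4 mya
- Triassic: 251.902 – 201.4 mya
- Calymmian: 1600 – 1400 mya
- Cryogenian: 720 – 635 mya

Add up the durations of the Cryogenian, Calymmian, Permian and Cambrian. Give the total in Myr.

385.398 million years

Each duration: Cryogenian = 85; Calymmian = 200; Permian = 46.998; Cambrian = 53.4.
Sum: 85 + 200 + 46.998 + 53.4 = 385.398 Myr.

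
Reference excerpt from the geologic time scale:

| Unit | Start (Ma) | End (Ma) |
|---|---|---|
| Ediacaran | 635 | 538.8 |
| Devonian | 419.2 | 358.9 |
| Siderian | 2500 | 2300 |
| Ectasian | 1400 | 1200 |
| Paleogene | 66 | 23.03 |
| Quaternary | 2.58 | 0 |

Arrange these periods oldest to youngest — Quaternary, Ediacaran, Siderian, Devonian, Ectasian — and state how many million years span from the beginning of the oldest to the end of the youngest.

From the excerpt: Quaternary 2.58–0; Ediacaran 635–538.8; Siderian 2500–2300; Devonian 419.2–358.9; Ectasian 1400–1200 (Ma).
Larger Ma is earlier, so the oldest is Siderian and the youngest is Quaternary; oldest to youngest: Siderian, Ectasian, Ediacaran, Devonian, Quaternary.
Oldest start 2500 minus youngest end 0 gives 2500 Myr overall.

Siderian, Ectasian, Ediacaran, Devonian, Quaternary; total span 2500 Myr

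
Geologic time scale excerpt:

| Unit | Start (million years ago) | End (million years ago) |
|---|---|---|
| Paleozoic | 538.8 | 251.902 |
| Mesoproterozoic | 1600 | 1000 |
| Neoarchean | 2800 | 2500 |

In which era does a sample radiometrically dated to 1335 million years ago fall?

1335 Ma lies between 1600 and 1000 Ma, so it falls in the Mesoproterozoic.

Mesoproterozoic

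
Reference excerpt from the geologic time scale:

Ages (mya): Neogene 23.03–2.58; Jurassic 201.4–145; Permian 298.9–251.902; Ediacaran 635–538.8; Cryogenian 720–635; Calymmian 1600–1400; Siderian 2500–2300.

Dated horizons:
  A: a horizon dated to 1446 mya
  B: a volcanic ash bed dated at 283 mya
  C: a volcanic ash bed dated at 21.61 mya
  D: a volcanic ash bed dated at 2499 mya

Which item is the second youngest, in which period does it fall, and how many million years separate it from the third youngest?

B, in the Permian; 1163 million years to A

Smaller Ma means younger, so youngest first: C 21.61 < B 283 < A 1446 < D 2499.
Counting 2 along gives B (283 Ma); the excerpt puts that inside the Permian, 298.9–251.902 Ma.
Next in line is A (1446 Ma), and 1446 − 283 = 1163 Myr.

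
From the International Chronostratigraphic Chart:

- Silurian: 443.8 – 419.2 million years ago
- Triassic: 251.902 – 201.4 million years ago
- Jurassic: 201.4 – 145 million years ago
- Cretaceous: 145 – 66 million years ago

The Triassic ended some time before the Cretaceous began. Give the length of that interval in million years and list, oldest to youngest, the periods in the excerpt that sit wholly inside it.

56.4 million years; Jurassic

End of Triassic = 201.4 Ma; start of Cretaceous = 145 Ma.
Gap = 201.4 − 145 = 56.4 Myr.
Periods wholly inside 201.4–145 Ma: Jurassic (201.4–145).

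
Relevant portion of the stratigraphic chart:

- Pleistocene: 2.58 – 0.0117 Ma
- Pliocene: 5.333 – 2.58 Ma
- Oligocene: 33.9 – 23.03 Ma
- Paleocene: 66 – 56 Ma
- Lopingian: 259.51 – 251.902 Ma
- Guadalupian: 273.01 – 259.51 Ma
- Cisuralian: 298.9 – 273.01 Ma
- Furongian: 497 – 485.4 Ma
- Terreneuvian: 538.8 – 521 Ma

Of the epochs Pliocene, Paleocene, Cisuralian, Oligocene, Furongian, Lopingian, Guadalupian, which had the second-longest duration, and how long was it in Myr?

Guadalupian, 13.5 million years

Start − end for each: Pliocene 5.333 − 2.58 = 2.753; Paleocene 66 − 56 = 10; Cisuralian 298.9 − 273.01 = 25.89; Oligocene 33.9 − 23.03 = 10.87; Furongian 497 − 485.4 = 11.6; Lopingian 259.51 − 251.902 = 7.608; Guadalupian 273.01 − 259.51 = 13.5.
Ranking these from longest: Cisuralian > Guadalupian > Furongian > Oligocene > Paleocene > Lopingian > Pliocene.
Position 2 in that ranking is Guadalupian, which lasted 13.5 Myr.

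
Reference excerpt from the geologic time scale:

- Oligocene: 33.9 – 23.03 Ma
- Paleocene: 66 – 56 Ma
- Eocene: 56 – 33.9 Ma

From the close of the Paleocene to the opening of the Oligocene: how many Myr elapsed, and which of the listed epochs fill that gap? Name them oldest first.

The Paleocene closes at 56 Ma and the Oligocene opens at 33.9 Ma, so the interval is 56 − 33.9 = 22.1 Myr.
An epoch fits inside if it starts at or after 56 Ma and ends at or before 33.9 Ma; oldest first that gives Eocene.

22.1 million years; Eocene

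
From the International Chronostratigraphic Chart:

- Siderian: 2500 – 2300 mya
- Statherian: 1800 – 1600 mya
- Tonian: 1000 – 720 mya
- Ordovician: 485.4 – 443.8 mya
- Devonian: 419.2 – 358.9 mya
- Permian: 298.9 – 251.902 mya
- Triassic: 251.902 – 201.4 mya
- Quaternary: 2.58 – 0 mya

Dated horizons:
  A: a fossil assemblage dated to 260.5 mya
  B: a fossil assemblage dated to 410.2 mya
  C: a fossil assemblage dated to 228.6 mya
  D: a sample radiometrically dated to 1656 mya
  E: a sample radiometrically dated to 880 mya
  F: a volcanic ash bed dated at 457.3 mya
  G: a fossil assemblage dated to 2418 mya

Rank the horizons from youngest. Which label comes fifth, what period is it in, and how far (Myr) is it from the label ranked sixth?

Sorted youngest-first by Ma: C (228.6), A (260.5), B (410.2), F (457.3), E (880), D (1656), G (2418).
The fifth youngest is E at 880 Ma, which lies in 1000–720 Ma: the Tonian.
The sixth youngest is D at 1656 Ma; separation = |880 − 1656| = 776 Myr.

E, in the Tonian; 776 million years to D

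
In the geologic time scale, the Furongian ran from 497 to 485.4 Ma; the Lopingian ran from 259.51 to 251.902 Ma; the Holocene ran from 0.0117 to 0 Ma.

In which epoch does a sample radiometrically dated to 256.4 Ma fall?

256.4 Ma lies between 259.51 and 251.902 Ma, so it falls in the Lopingian.

Lopingian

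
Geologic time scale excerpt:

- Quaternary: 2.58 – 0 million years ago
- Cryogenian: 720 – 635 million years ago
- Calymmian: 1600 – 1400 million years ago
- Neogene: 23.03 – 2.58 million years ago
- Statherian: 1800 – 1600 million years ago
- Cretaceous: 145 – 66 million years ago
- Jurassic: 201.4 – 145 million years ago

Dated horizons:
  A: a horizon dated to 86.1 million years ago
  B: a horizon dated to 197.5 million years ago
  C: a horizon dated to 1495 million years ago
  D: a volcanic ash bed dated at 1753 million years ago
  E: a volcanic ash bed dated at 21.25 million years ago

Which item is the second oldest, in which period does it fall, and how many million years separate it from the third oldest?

Sorted oldest-first by Ma: D (1753), C (1495), B (197.5), A (86.1), E (21.25).
The second oldest is C at 1495 Ma, which lies in 1600–1400 Ma: the Calymmian.
The third oldest is B at 197.5 Ma; separation = |1495 − 197.5| = 1297.5 Myr.

C, in the Calymmian; 1297.5 million years to B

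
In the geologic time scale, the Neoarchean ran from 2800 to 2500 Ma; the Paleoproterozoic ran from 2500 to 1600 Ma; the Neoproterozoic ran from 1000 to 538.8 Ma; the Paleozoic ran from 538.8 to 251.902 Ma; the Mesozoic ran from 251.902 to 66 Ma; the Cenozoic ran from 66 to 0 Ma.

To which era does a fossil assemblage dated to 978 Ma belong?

Neoproterozoic

978 Ma lies between 1000 and 538.8 Ma, so it falls in the Neoproterozoic.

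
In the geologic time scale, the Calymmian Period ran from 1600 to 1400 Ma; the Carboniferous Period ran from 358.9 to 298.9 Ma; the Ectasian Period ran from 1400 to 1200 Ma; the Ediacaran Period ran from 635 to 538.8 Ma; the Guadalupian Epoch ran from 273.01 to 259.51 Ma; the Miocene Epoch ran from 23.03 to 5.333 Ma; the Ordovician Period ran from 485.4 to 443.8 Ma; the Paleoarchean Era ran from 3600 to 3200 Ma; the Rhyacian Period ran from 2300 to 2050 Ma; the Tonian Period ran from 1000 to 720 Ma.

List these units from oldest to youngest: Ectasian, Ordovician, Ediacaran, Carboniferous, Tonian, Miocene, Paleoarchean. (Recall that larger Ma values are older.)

The oldest of these is Paleoarchean (starts 3600 Ma) and the youngest is Miocene (ends 5.333 Ma).
In between, by decreasing start age: Ectasian (1400), Tonian (1000), Ediacaran (635), Ordovician (485.4), Carboniferous (358.9).

Paleoarchean, then Ectasian, then Tonian, then Ediacaran, then Ordovician, then Carboniferous, then Miocene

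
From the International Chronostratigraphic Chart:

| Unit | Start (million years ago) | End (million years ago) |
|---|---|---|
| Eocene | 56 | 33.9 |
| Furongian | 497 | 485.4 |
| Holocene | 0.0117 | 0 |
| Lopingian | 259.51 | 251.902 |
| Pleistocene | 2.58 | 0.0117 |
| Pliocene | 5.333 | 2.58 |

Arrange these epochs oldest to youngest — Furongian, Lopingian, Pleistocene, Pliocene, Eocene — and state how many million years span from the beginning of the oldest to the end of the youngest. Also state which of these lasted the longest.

Start ages (Ma): Furongian 497, Lopingian 259.51, Eocene 56, Pliocene 5.333, Pleistocene 2.58.
Ordered oldest to youngest: Furongian, Lopingian, Eocene, Pliocene, Pleistocene.
Span = 497 − 0.0117 = 496.9883 Myr.
Durations: Pliocene 2.753, Pleistocene 2.5683, Furongian 11.6, Eocene 22.1, Lopingian 7.608 → longest is Eocene (22.1 Myr).

Furongian → Lopingian → Eocene → Pliocene → Pleistocene; total span 496.9883 Myr; longest is Eocene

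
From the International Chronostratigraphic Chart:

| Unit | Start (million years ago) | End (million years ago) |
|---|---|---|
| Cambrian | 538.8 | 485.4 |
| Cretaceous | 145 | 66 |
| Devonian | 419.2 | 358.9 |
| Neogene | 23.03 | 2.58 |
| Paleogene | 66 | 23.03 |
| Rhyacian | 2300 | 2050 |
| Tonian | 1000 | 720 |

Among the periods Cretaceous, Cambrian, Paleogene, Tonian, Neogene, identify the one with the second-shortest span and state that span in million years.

Start − end for each: Cretaceous 145 − 66 = 79; Cambrian 538.8 − 485.4 = 53.4; Paleogene 66 − 23.03 = 42.97; Tonian 1000 − 720 = 280; Neogene 23.03 − 2.58 = 20.45.
Ranking these from shortest: Neogene < Paleogene < Cambrian < Cretaceous < Tonian.
Position 2 in that ranking is Paleogene, which lasted 42.97 Myr.

Paleogene, 42.97 million years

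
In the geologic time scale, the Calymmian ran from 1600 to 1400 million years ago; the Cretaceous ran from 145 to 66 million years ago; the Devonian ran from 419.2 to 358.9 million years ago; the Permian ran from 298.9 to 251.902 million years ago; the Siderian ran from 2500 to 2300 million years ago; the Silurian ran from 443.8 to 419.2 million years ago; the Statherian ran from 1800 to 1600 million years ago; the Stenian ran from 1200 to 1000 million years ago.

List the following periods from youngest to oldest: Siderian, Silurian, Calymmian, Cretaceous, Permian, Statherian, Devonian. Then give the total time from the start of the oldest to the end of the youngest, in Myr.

Cretaceous, Permian, Devonian, Silurian, Calymmian, Statherian, Siderian; total span 2434 Myr

From the excerpt: Siderian 2500–2300; Silurian 443.8–419.2; Calymmian 1600–1400; Cretaceous 145–66; Permian 298.9–251.902; Statherian 1800–1600; Devonian 419.2–358.9 (Ma).
Larger Ma is earlier, so the oldest is Siderian and the youngest is Cretaceous; youngest to oldest: Cretaceous, Permian, Devonian, Silurian, Calymmian, Statherian, Siderian.
Oldest start 2500 minus youngest end 66 gives 2434 Myr overall.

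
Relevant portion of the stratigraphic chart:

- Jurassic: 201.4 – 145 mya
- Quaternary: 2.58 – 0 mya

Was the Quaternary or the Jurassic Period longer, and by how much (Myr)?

Jurassic, by 53.82 million years

Quaternary: 2.58 − 0 = 2.58 Myr.
Jurassic: 201.4 − 145 = 56.4 Myr.
Difference: 56.4 − 2.58 = 53.82 Myr, so the Jurassic was longer.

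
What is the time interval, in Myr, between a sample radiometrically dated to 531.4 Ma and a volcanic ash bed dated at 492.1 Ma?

531.4 − 492.1 = 39.3 million years.

39.3 million years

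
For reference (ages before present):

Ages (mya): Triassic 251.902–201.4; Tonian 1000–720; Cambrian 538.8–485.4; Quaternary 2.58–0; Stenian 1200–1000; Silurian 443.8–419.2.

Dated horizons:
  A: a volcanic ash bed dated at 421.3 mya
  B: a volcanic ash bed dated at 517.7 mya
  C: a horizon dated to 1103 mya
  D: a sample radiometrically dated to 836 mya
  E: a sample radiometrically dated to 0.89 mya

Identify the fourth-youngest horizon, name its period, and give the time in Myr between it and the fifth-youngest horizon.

D, in the Tonian; 267 million years to C

Sorted youngest-first by Ma: E (0.89), A (421.3), B (517.7), D (836), C (1103).
The fourth youngest is D at 836 Ma, which lies in 1000–720 Ma: the Tonian.
The fifth youngest is C at 1103 Ma; separation = |836 − 1103| = 267 Myr.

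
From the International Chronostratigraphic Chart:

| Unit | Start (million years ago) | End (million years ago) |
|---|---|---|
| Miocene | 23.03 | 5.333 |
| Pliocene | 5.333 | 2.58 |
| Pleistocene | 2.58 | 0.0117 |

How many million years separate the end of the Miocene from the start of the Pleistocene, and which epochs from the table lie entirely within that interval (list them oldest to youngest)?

2.753 million years; Pliocene

The Miocene closes at 5.333 Ma and the Pleistocene opens at 2.58 Ma, so the interval is 5.333 − 2.58 = 2.753 Myr.
An epoch fits inside if it starts at or after 5.333 Ma and ends at or before 2.58 Ma; oldest first that gives Pliocene.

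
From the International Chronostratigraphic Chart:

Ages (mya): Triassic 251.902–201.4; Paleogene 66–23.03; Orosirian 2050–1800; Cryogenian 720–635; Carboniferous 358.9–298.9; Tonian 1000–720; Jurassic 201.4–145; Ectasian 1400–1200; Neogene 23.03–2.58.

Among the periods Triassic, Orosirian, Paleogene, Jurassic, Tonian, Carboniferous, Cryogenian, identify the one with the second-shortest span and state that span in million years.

Start − end for each: Triassic 251.902 − 201.4 = 50.502; Orosirian 2050 − 1800 = 250; Paleogene 66 − 23.03 = 42.97; Jurassic 201.4 − 145 = 56.4; Tonian 1000 − 720 = 280; Carboniferous 358.9 − 298.9 = 60; Cryogenian 720 − 635 = 85.
Ranking these from shortest: Paleogene < Triassic < Jurassic < Carboniferous < Cryogenian < Orosirian < Tonian.
Position 2 in that ranking is Triassic, which lasted 50.502 Myr.

Triassic, 50.502 million years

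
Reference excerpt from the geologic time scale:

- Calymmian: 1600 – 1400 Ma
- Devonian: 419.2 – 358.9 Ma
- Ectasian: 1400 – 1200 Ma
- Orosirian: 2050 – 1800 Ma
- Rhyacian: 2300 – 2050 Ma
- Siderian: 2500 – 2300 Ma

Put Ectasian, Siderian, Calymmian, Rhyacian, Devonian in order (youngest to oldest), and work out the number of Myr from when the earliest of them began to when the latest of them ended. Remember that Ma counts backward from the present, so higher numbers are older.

Start ages (Ma): Siderian 2500, Rhyacian 2300, Calymmian 1600, Ectasian 1400, Devonian 419.2.
Ordered youngest to oldest: Devonian, Ectasian, Calymmian, Rhyacian, Siderian.
Span = 2500 − 358.9 = 2141.1 Myr.

Devonian → Ectasian → Calymmian → Rhyacian → Siderian; total span 2141.1 Myr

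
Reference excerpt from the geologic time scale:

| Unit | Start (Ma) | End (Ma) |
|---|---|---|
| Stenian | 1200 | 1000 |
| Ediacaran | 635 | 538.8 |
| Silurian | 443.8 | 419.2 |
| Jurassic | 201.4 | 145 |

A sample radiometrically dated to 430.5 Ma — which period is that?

430.5 Ma lies between 443.8 and 419.2 Ma, so it falls in the Silurian.

Silurian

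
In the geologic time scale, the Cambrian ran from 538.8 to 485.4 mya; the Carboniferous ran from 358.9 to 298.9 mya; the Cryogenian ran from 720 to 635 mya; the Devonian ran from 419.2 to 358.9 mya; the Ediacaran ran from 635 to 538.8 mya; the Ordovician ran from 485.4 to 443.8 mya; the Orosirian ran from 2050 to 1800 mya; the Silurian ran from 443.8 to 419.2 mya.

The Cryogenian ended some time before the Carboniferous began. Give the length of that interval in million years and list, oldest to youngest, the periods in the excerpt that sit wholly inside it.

End of Cryogenian = 635 Ma; start of Carboniferous = 358.9 Ma.
Gap = 635 − 358.9 = 276.1 Myr.
Periods wholly inside 635–358.9 Ma: Ediacaran (635–538.8), Cambrian (538.8–485.4), Ordovician (485.4–443.8), Silurian (443.8–419.2), Devonian (419.2–358.9).

276.1 million years; Ediacaran, Cambrian, Ordovician, Silurian, Devonian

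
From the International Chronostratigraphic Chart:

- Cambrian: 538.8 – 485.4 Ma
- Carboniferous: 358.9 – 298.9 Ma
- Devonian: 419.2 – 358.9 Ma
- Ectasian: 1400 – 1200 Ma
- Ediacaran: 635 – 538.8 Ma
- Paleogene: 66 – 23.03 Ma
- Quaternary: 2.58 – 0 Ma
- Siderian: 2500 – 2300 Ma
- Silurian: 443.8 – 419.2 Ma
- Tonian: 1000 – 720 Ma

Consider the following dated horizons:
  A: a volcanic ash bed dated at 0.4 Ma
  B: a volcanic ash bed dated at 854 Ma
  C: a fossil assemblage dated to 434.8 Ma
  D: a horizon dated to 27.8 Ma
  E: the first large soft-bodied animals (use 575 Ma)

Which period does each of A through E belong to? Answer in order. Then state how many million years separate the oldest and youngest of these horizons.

Match each age against the start–end ranges in the excerpt: A = 0.4 Ma → Quaternary (2.58–0); B = 854 Ma → Tonian (1000–720); C = 434.8 Ma → Silurian (443.8–419.2); D = 27.8 Ma → Paleogene (66–23.03); E = 575 Ma → Ediacaran (635–538.8).
The largest age is 854 Ma and the smallest is 0.4 Ma; their difference is 853.6 Myr.

A — Quaternary; B — Tonian; C — Silurian; D — Paleogene; E — Ediacaran; span 853.6 million years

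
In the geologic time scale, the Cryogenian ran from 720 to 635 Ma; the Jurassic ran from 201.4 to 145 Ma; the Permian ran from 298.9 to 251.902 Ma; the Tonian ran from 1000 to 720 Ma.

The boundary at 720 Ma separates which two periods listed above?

Tonian and Cryogenian

The Tonian ends at 720 Ma and the Cryogenian begins at 720 Ma, so they share that boundary.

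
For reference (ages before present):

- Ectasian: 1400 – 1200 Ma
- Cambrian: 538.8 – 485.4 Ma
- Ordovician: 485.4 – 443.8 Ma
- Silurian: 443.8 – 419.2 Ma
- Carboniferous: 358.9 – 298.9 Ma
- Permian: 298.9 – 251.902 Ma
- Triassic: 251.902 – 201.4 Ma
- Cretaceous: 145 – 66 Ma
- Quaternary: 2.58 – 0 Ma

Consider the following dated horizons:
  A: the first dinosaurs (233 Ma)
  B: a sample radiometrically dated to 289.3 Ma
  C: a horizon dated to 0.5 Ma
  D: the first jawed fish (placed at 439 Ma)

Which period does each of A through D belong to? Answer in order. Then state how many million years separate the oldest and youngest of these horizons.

A: 233 Ma lies in 251.902–201.4 Ma, so Triassic.
B: 289.3 Ma lies in 298.9–251.902 Ma, so Permian.
C: 0.5 Ma lies in 2.58–0 Ma, so Quaternary.
D: 439 Ma lies in 443.8–419.2 Ma, so Silurian.
Oldest = 439 Ma, youngest = 0.5 Ma → span 438.5 Myr.

A — Triassic; B — Permian; C — Quaternary; D — Silurian; span 438.5 million years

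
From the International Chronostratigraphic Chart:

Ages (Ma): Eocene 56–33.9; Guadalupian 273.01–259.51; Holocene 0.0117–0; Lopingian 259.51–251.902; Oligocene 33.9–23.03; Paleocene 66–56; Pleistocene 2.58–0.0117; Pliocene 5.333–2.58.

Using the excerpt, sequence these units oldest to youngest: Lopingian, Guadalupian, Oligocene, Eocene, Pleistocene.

The oldest of these is Guadalupian (starts 273.01 Ma) and the youngest is Pleistocene (ends 0.0117 Ma).
In between, by decreasing start age: Lopingian (259.51), Eocene (56), Oligocene (33.9).

Guadalupian → Lopingian → Eocene → Oligocene → Pleistocene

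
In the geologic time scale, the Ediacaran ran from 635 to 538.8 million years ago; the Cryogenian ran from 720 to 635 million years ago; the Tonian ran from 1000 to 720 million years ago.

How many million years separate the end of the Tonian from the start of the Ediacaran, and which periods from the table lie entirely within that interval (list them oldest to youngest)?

85 million years; Cryogenian

End of Tonian = 720 Ma; start of Ediacaran = 635 Ma.
Gap = 720 − 635 = 85 Myr.
Periods wholly inside 720–635 Ma: Cryogenian (720–635).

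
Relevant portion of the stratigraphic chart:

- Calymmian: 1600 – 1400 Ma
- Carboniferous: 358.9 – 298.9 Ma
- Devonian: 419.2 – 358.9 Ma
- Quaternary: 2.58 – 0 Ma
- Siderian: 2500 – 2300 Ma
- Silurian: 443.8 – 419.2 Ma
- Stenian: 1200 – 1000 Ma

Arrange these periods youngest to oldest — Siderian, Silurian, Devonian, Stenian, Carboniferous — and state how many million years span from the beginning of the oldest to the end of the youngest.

Carboniferous, Devonian, Silurian, Stenian, Siderian; total span 2201.1 Myr

From the excerpt: Siderian 2500–2300; Silurian 443.8–419.2; Devonian 419.2–358.9; Stenian 1200–1000; Carboniferous 358.9–298.9 (Ma).
Larger Ma is earlier, so the oldest is Siderian and the youngest is Carboniferous; youngest to oldest: Carboniferous, Devonian, Silurian, Stenian, Siderian.
Oldest start 2500 minus youngest end 298.9 gives 2201.1 Myr overall.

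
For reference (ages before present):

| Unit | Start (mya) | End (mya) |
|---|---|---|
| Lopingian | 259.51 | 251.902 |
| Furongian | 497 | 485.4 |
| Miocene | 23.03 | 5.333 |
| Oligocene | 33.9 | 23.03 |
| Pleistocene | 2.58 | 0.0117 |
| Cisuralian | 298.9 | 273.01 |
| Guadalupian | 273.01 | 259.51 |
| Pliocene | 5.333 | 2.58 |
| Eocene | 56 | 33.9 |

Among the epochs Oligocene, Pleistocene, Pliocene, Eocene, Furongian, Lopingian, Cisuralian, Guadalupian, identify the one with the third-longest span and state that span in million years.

Durations: Oligocene 10.87; Pleistocene 2.5683; Pliocene 2.753; Eocene 22.1; Furongian 11.6; Lopingian 7.608; Cisuralian 25.89; Guadalupian 13.5 Myr.
Sorted longest-first: Cisuralian (25.89), Eocene (22.1), Guadalupian (13.5), Furongian (11.6), Oligocene (10.87), Lopingian (7.608), Pliocene (2.753), Pleistocene (2.5683).
The third longest is Guadalupian at 13.5 Myr.

Guadalupian, 13.5 million years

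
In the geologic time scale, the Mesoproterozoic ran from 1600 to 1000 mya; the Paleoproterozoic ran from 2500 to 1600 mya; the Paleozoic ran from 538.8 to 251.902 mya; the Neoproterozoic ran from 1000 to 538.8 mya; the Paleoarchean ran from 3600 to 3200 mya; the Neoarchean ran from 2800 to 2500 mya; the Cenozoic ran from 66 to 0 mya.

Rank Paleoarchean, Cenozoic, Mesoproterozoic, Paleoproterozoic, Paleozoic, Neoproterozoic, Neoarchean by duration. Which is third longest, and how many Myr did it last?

Neoproterozoic, 461.2 million years

Start − end for each: Paleoarchean 3600 − 3200 = 400; Cenozoic 66 − 0 = 66; Mesoproterozoic 1600 − 1000 = 600; Paleoproterozoic 2500 − 1600 = 900; Paleozoic 538.8 − 251.902 = 286.898; Neoproterozoic 1000 − 538.8 = 461.2; Neoarchean 2800 − 2500 = 300.
Ranking these from longest: Paleoproterozoic > Mesoproterozoic > Neoproterozoic > Paleoarchean > Neoarchean > Paleozoic > Cenozoic.
Position 3 in that ranking is Neoproterozoic, which lasted 461.2 Myr.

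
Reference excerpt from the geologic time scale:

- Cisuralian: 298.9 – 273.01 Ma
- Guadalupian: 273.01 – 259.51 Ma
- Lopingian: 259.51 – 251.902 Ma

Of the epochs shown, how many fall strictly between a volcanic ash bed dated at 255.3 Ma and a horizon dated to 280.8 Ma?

1

The older date is 280.8 Ma and the younger is 255.3 Ma.
Epochs with start < 280.8 and end > 255.3 Ma: Guadalupian (273.01–259.51).
That is 1 complete epoch.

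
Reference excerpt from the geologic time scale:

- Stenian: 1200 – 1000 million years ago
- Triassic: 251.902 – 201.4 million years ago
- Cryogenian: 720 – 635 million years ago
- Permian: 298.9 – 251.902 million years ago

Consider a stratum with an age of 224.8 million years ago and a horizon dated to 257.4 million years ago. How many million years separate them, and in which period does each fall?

32.6 million years apart; the first in the Triassic, the second in the Permian

Elapsed time: 257.4 − 224.8 = 32.6 Myr.
224.8 Ma lies within 251.902–201.4 Ma: Triassic.
257.4 Ma lies within 298.9–251.902 Ma: Permian.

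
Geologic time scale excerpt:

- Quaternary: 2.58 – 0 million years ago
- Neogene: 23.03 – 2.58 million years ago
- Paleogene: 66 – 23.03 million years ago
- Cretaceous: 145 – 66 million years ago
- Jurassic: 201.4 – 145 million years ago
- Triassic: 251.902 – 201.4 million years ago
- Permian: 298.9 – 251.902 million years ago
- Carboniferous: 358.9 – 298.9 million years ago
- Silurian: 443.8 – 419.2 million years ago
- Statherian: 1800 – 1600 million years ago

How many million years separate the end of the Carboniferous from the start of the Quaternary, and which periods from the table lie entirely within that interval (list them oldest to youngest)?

End of Carboniferous = 298.9 Ma; start of Quaternary = 2.58 Ma.
Gap = 298.9 − 2.58 = 296.32 Myr.
Periods wholly inside 298.9–2.58 Ma: Permian (298.9–251.902), Triassic (251.902–201.4), Jurassic (201.4–145), Cretaceous (145–66), Paleogene (66–23.03), Neogene (23.03–2.58).

296.32 million years; Permian, Triassic, Jurassic, Cretaceous, Paleogene, Neogene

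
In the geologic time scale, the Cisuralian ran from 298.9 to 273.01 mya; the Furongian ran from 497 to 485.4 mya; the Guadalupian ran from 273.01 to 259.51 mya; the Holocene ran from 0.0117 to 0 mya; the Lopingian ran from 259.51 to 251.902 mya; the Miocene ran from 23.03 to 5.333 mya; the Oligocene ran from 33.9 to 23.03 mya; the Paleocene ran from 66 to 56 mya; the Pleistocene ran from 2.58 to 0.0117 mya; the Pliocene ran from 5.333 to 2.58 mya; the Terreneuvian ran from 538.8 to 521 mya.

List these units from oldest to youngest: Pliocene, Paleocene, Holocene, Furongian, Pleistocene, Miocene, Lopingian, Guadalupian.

Furongian, Guadalupian, Lopingian, Paleocene, Miocene, Pliocene, Pleistocene, Holocene

Read off each span (Ma): Pliocene 5.333–2.58; Paleocene 66–56; Holocene 0.0117–0; Furongian 497–485.4; Pleistocene 2.58–0.0117; Miocene 23.03–5.333; Lopingian 259.51–251.902; Guadalupian 273.01–259.51.
Larger Ma is older, so oldest→youngest is Furongian, Guadalupian, Lopingian, Paleocene, Miocene, Pliocene, Pleistocene, Holocene.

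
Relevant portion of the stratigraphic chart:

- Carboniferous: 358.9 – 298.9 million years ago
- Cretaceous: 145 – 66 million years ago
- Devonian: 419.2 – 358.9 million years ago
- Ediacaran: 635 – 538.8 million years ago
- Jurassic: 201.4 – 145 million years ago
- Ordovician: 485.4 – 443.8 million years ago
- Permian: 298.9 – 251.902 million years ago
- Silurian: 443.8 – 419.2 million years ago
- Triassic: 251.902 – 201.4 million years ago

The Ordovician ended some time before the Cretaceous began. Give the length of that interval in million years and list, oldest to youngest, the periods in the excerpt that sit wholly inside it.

298.8 million years; Silurian, Devonian, Carboniferous, Permian, Triassic, Jurassic

End of Ordovician = 443.8 Ma; start of Cretaceous = 145 Ma.
Gap = 443.8 − 145 = 298.8 Myr.
Periods wholly inside 443.8–145 Ma: Silurian (443.8–419.2), Devonian (419.2–358.9), Carboniferous (358.9–298.9), Permian (298.9–251.902), Triassic (251.902–201.4), Jurassic (201.4–145).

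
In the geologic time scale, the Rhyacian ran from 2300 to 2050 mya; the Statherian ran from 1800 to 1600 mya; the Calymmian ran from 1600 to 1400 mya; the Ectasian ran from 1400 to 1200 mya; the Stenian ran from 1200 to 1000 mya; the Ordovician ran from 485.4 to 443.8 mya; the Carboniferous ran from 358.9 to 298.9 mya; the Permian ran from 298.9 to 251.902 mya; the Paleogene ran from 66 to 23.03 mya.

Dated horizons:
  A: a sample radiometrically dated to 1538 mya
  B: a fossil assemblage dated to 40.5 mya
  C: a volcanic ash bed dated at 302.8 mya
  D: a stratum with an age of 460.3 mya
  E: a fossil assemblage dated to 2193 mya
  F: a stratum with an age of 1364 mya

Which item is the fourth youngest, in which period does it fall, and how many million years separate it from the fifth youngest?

Smaller Ma means younger, so youngest first: B 40.5 < C 302.8 < D 460.3 < F 1364 < A 1538 < E 2193.
Counting 4 along gives F (1364 Ma); the excerpt puts that inside the Ectasian, 1400–1200 Ma.
Next in line is A (1538 Ma), and 1538 − 1364 = 174 Myr.

F, in the Ectasian; 174 million years to A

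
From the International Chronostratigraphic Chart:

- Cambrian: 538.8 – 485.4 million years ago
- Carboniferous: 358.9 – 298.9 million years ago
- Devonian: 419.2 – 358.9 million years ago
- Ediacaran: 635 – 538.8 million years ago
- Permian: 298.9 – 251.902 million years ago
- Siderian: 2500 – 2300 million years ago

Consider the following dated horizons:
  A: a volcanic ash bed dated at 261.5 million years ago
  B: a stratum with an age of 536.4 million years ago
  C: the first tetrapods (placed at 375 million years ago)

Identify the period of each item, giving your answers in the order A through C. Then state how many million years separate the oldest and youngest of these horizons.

Match each age against the start–end ranges in the excerpt: A = 261.5 Ma → Permian (298.9–251.902); B = 536.4 Ma → Cambrian (538.8–485.4); C = 375 Ma → Devonian (419.2–358.9).
The largest age is 536.4 Ma and the smallest is 261.5 Ma; their difference is 274.9 Myr.

A — Permian; B — Cambrian; C — Devonian; span 274.9 million years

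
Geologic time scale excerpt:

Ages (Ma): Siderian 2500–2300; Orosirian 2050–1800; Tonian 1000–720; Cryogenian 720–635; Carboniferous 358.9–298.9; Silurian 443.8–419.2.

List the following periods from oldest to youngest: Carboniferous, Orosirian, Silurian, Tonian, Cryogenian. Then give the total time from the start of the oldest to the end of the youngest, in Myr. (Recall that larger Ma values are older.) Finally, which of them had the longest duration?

Orosirian, Tonian, Cryogenian, Silurian, Carboniferous; total span 1751.1 Myr; longest is Tonian

From the excerpt: Carboniferous 358.9–298.9; Orosirian 2050–1800; Silurian 443.8–419.2; Tonian 1000–720; Cryogenian 720–635 (Ma).
Larger Ma is earlier, so the oldest is Orosirian and the youngest is Carboniferous; oldest to youngest: Orosirian, Tonian, Cryogenian, Silurian, Carboniferous.
Oldest start 2050 minus youngest end 298.9 gives 1751.1 Myr overall.
Individual lengths (start − end): Carboniferous 60; Silurian 24.6; Orosirian 250; Cryogenian 85; Tonian 280. The largest is Tonian at 280 Myr.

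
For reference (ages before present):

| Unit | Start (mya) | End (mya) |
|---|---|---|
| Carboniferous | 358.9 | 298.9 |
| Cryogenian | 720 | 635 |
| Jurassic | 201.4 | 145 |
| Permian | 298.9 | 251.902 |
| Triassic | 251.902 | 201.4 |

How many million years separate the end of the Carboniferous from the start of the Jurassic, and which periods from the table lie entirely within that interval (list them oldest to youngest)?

97.5 million years; Permian, Triassic

End of Carboniferous = 298.9 Ma; start of Jurassic = 201.4 Ma.
Gap = 298.9 − 201.4 = 97.5 Myr.
Periods wholly inside 298.9–201.4 Ma: Permian (298.9–251.902), Triassic (251.902–201.4).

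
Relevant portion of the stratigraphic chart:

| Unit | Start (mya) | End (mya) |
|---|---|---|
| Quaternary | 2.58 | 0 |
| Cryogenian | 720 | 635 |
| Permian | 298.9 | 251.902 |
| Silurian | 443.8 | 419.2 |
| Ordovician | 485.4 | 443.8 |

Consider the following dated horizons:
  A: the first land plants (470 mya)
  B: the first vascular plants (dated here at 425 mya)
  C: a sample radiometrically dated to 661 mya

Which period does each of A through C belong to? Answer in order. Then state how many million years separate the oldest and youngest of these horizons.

A — Ordovician; B — Silurian; C — Cryogenian; span 236 million years

A: 470 Ma lies in 485.4–443.8 Ma, so Ordovician.
B: 425 Ma lies in 443.8–419.2 Ma, so Silurian.
C: 661 Ma lies in 720–635 Ma, so Cryogenian.
Oldest = 661 Ma, youngest = 425 Ma → span 236 Myr.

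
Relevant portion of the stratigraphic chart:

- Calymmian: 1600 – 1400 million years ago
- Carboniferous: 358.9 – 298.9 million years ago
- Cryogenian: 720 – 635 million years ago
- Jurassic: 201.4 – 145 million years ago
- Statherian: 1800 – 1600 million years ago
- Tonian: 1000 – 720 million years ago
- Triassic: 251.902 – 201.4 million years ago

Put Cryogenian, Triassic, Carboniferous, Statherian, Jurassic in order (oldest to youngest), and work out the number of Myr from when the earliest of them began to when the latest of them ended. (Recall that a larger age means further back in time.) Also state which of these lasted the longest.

From the excerpt: Cryogenian 720–635; Triassic 251.902–201.4; Carboniferous 358.9–298.9; Statherian 1800–1600; Jurassic 201.4–145 (Ma).
Larger Ma is earlier, so the oldest is Statherian and the youngest is Jurassic; oldest to youngest: Statherian, Cryogenian, Carboniferous, Triassic, Jurassic.
Oldest start 1800 minus youngest end 145 gives 1655 Myr overall.
Individual lengths (start − end): Statherian 200; Cryogenian 85; Carboniferous 60; Triassic 50.502; Jurassic 56.4. The largest is Statherian at 200 Myr.

Statherian → Cryogenian → Carboniferous → Triassic → Jurassic; total span 1655 Myr; longest is Statherian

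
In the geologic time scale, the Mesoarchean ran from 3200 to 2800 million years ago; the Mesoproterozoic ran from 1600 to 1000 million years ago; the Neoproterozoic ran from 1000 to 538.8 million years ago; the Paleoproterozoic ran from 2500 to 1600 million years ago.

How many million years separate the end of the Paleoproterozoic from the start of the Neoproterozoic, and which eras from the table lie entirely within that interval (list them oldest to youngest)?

600 million years; Mesoproterozoic

End of Paleoproterozoic = 1600 Ma; start of Neoproterozoic = 1000 Ma.
Gap = 1600 − 1000 = 600 Myr.
Eras wholly inside 1600–1000 Ma: Mesoproterozoic (1600–1000).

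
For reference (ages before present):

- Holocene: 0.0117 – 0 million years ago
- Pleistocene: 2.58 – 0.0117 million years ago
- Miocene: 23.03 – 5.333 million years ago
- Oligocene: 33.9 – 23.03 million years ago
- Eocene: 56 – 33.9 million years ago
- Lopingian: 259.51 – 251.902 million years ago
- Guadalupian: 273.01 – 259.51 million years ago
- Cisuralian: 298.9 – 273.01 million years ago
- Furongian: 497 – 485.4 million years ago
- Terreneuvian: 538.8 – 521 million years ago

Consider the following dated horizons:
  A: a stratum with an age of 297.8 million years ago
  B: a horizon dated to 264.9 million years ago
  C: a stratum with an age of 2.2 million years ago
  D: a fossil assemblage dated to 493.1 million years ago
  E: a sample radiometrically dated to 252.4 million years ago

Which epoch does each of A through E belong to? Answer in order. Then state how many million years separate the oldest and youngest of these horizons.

A — Cisuralian; B — Guadalupian; C — Pleistocene; D — Furongian; E — Lopingian; span 490.9 million years

A: 297.8 Ma lies in 298.9–273.01 Ma, so Cisuralian.
B: 264.9 Ma lies in 273.01–259.51 Ma, so Guadalupian.
C: 2.2 Ma lies in 2.58–0.0117 Ma, so Pleistocene.
D: 493.1 Ma lies in 497–485.4 Ma, so Furongian.
E: 252.4 Ma lies in 259.51–251.902 Ma, so Lopingian.
Oldest = 493.1 Ma, youngest = 2.2 Ma → span 490.9 Myr.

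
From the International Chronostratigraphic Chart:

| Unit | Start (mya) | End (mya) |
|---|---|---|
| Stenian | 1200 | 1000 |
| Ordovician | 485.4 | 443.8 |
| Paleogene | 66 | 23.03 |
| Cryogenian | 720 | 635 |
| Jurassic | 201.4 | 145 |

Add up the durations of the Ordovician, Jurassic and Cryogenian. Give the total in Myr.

Each duration: Ordovician = 41.6; Jurassic = 56.4; Cryogenian = 85.
Sum: 41.6 + 56.4 + 85 = 183 Myr.

183 million years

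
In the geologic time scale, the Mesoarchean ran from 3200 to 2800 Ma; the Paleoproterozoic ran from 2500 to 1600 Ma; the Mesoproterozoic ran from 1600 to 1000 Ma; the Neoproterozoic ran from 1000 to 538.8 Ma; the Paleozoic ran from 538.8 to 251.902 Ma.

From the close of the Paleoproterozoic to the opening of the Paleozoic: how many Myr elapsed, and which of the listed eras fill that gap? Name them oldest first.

The Paleoproterozoic closes at 1600 Ma and the Paleozoic opens at 538.8 Ma, so the interval is 1600 − 538.8 = 1061.2 Myr.
An era fits inside if it starts at or after 1600 Ma and ends at or before 538.8 Ma; oldest first that gives Mesoproterozoic, Neoproterozoic.

1061.2 million years; Mesoproterozoic, Neoproterozoic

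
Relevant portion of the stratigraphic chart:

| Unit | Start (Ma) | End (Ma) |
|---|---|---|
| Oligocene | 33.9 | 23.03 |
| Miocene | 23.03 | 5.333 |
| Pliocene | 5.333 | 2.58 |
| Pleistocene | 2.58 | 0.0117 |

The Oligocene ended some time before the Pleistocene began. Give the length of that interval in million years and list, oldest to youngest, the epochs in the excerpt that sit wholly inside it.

20.45 million years; Miocene, Pliocene

End of Oligocene = 23.03 Ma; start of Pleistocene = 2.58 Ma.
Gap = 23.03 − 2.58 = 20.45 Myr.
Epochs wholly inside 23.03–2.58 Ma: Miocene (23.03–5.333), Pliocene (5.333–2.58).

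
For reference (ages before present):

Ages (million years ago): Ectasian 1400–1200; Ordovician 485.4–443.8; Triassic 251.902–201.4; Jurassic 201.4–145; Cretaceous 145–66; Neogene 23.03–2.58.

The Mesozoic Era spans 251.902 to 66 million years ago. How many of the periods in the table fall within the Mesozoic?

3

Periods inside 251.902–66 Ma: Triassic, Jurassic, Cretaceous — 3 in total.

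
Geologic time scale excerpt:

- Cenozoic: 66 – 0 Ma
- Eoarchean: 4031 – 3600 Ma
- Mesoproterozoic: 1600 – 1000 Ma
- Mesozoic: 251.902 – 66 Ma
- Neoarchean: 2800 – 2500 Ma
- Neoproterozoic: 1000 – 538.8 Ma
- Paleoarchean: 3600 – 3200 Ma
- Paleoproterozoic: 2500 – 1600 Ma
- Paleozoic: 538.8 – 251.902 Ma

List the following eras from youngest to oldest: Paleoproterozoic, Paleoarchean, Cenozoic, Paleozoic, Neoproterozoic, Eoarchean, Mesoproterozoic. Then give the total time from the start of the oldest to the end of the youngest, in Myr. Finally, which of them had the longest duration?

Cenozoic, Paleozoic, Neoproterozoic, Mesoproterozoic, Paleoproterozoic, Paleoarchean, Eoarchean; total span 4031 Myr; longest is Paleoproterozoic

Start ages (Ma): Eoarchean 4031, Paleoarchean 3600, Paleoproterozoic 2500, Mesoproterozoic 1600, Neoproterozoic 1000, Paleozoic 538.8, Cenozoic 66.
Ordered youngest to oldest: Cenozoic, Paleozoic, Neoproterozoic, Mesoproterozoic, Paleoproterozoic, Paleoarchean, Eoarchean.
Span = 4031 − 0 = 4031 Myr.
Durations: Paleoarchean 400, Eoarchean 431, Mesoproterozoic 600, Cenozoic 66, Neoproterozoic 461.2, Paleozoic 286.898, Paleoproterozoic 900 → longest is Paleoproterozoic (900 Myr).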